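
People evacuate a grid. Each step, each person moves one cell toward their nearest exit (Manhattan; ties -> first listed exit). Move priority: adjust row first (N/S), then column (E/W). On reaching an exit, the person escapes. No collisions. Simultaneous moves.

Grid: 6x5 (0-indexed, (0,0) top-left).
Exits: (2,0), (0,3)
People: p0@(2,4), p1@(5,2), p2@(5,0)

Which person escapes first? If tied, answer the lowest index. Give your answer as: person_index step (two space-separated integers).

Answer: 0 3

Derivation:
Step 1: p0:(2,4)->(1,4) | p1:(5,2)->(4,2) | p2:(5,0)->(4,0)
Step 2: p0:(1,4)->(0,4) | p1:(4,2)->(3,2) | p2:(4,0)->(3,0)
Step 3: p0:(0,4)->(0,3)->EXIT | p1:(3,2)->(2,2) | p2:(3,0)->(2,0)->EXIT
Step 4: p0:escaped | p1:(2,2)->(2,1) | p2:escaped
Step 5: p0:escaped | p1:(2,1)->(2,0)->EXIT | p2:escaped
Exit steps: [3, 5, 3]
First to escape: p0 at step 3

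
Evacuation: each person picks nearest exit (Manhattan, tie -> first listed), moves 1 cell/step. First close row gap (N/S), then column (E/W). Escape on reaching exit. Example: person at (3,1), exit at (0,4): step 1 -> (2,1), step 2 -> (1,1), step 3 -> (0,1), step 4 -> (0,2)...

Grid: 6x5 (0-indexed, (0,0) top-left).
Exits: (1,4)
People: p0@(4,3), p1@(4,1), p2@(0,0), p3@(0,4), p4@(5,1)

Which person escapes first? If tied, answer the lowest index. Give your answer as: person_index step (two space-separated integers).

Step 1: p0:(4,3)->(3,3) | p1:(4,1)->(3,1) | p2:(0,0)->(1,0) | p3:(0,4)->(1,4)->EXIT | p4:(5,1)->(4,1)
Step 2: p0:(3,3)->(2,3) | p1:(3,1)->(2,1) | p2:(1,0)->(1,1) | p3:escaped | p4:(4,1)->(3,1)
Step 3: p0:(2,3)->(1,3) | p1:(2,1)->(1,1) | p2:(1,1)->(1,2) | p3:escaped | p4:(3,1)->(2,1)
Step 4: p0:(1,3)->(1,4)->EXIT | p1:(1,1)->(1,2) | p2:(1,2)->(1,3) | p3:escaped | p4:(2,1)->(1,1)
Step 5: p0:escaped | p1:(1,2)->(1,3) | p2:(1,3)->(1,4)->EXIT | p3:escaped | p4:(1,1)->(1,2)
Step 6: p0:escaped | p1:(1,3)->(1,4)->EXIT | p2:escaped | p3:escaped | p4:(1,2)->(1,3)
Step 7: p0:escaped | p1:escaped | p2:escaped | p3:escaped | p4:(1,3)->(1,4)->EXIT
Exit steps: [4, 6, 5, 1, 7]
First to escape: p3 at step 1

Answer: 3 1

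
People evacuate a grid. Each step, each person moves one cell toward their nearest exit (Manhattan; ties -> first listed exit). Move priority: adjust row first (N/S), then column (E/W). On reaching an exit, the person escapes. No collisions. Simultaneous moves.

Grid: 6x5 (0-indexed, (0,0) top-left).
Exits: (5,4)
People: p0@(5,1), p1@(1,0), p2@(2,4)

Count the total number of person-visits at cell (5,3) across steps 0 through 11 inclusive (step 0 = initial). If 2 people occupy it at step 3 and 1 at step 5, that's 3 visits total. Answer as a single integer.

Answer: 2

Derivation:
Step 0: p0@(5,1) p1@(1,0) p2@(2,4) -> at (5,3): 0 [-], cum=0
Step 1: p0@(5,2) p1@(2,0) p2@(3,4) -> at (5,3): 0 [-], cum=0
Step 2: p0@(5,3) p1@(3,0) p2@(4,4) -> at (5,3): 1 [p0], cum=1
Step 3: p0@ESC p1@(4,0) p2@ESC -> at (5,3): 0 [-], cum=1
Step 4: p0@ESC p1@(5,0) p2@ESC -> at (5,3): 0 [-], cum=1
Step 5: p0@ESC p1@(5,1) p2@ESC -> at (5,3): 0 [-], cum=1
Step 6: p0@ESC p1@(5,2) p2@ESC -> at (5,3): 0 [-], cum=1
Step 7: p0@ESC p1@(5,3) p2@ESC -> at (5,3): 1 [p1], cum=2
Step 8: p0@ESC p1@ESC p2@ESC -> at (5,3): 0 [-], cum=2
Total visits = 2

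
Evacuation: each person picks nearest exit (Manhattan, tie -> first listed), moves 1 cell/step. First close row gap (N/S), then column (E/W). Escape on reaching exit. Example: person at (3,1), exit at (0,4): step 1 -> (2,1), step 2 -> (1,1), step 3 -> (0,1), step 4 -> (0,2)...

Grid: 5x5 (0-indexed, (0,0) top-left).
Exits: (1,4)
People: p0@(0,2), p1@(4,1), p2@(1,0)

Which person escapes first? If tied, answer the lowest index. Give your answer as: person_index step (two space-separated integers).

Step 1: p0:(0,2)->(1,2) | p1:(4,1)->(3,1) | p2:(1,0)->(1,1)
Step 2: p0:(1,2)->(1,3) | p1:(3,1)->(2,1) | p2:(1,1)->(1,2)
Step 3: p0:(1,3)->(1,4)->EXIT | p1:(2,1)->(1,1) | p2:(1,2)->(1,3)
Step 4: p0:escaped | p1:(1,1)->(1,2) | p2:(1,3)->(1,4)->EXIT
Step 5: p0:escaped | p1:(1,2)->(1,3) | p2:escaped
Step 6: p0:escaped | p1:(1,3)->(1,4)->EXIT | p2:escaped
Exit steps: [3, 6, 4]
First to escape: p0 at step 3

Answer: 0 3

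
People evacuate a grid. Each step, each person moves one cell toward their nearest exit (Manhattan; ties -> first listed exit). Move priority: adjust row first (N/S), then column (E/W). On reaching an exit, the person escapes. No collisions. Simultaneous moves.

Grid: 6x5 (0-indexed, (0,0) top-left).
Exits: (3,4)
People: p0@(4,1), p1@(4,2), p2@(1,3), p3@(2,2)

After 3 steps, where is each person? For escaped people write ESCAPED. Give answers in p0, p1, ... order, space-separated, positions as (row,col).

Step 1: p0:(4,1)->(3,1) | p1:(4,2)->(3,2) | p2:(1,3)->(2,3) | p3:(2,2)->(3,2)
Step 2: p0:(3,1)->(3,2) | p1:(3,2)->(3,3) | p2:(2,3)->(3,3) | p3:(3,2)->(3,3)
Step 3: p0:(3,2)->(3,3) | p1:(3,3)->(3,4)->EXIT | p2:(3,3)->(3,4)->EXIT | p3:(3,3)->(3,4)->EXIT

(3,3) ESCAPED ESCAPED ESCAPED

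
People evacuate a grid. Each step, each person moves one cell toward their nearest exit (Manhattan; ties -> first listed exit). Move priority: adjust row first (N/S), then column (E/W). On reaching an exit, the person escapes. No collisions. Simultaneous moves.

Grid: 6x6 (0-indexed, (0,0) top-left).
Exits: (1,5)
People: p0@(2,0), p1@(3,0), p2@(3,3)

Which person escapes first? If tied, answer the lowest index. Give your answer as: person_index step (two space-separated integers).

Answer: 2 4

Derivation:
Step 1: p0:(2,0)->(1,0) | p1:(3,0)->(2,0) | p2:(3,3)->(2,3)
Step 2: p0:(1,0)->(1,1) | p1:(2,0)->(1,0) | p2:(2,3)->(1,3)
Step 3: p0:(1,1)->(1,2) | p1:(1,0)->(1,1) | p2:(1,3)->(1,4)
Step 4: p0:(1,2)->(1,3) | p1:(1,1)->(1,2) | p2:(1,4)->(1,5)->EXIT
Step 5: p0:(1,3)->(1,4) | p1:(1,2)->(1,3) | p2:escaped
Step 6: p0:(1,4)->(1,5)->EXIT | p1:(1,3)->(1,4) | p2:escaped
Step 7: p0:escaped | p1:(1,4)->(1,5)->EXIT | p2:escaped
Exit steps: [6, 7, 4]
First to escape: p2 at step 4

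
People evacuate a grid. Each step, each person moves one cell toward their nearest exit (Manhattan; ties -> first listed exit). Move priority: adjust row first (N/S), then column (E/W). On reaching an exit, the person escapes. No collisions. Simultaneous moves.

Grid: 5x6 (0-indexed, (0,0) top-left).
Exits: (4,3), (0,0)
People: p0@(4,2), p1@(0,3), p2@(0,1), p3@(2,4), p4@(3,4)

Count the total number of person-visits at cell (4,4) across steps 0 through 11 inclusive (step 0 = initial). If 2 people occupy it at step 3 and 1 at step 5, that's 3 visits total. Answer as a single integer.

Step 0: p0@(4,2) p1@(0,3) p2@(0,1) p3@(2,4) p4@(3,4) -> at (4,4): 0 [-], cum=0
Step 1: p0@ESC p1@(0,2) p2@ESC p3@(3,4) p4@(4,4) -> at (4,4): 1 [p4], cum=1
Step 2: p0@ESC p1@(0,1) p2@ESC p3@(4,4) p4@ESC -> at (4,4): 1 [p3], cum=2
Step 3: p0@ESC p1@ESC p2@ESC p3@ESC p4@ESC -> at (4,4): 0 [-], cum=2
Total visits = 2

Answer: 2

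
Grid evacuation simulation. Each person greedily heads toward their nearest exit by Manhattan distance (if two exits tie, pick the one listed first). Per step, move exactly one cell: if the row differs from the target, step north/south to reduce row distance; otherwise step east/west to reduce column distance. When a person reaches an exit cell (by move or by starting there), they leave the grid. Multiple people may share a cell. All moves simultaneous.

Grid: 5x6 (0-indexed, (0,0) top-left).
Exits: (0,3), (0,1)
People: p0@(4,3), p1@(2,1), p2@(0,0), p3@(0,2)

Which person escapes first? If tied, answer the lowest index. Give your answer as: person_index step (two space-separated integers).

Answer: 2 1

Derivation:
Step 1: p0:(4,3)->(3,3) | p1:(2,1)->(1,1) | p2:(0,0)->(0,1)->EXIT | p3:(0,2)->(0,3)->EXIT
Step 2: p0:(3,3)->(2,3) | p1:(1,1)->(0,1)->EXIT | p2:escaped | p3:escaped
Step 3: p0:(2,3)->(1,3) | p1:escaped | p2:escaped | p3:escaped
Step 4: p0:(1,3)->(0,3)->EXIT | p1:escaped | p2:escaped | p3:escaped
Exit steps: [4, 2, 1, 1]
First to escape: p2 at step 1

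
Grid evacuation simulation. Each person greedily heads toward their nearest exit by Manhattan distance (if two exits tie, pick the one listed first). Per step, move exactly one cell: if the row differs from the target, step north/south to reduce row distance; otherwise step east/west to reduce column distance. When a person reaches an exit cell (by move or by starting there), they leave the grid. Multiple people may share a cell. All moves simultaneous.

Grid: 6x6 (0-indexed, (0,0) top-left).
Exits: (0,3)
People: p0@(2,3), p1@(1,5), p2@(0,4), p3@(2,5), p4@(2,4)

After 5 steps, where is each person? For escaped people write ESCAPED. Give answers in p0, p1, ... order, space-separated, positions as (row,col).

Step 1: p0:(2,3)->(1,3) | p1:(1,5)->(0,5) | p2:(0,4)->(0,3)->EXIT | p3:(2,5)->(1,5) | p4:(2,4)->(1,4)
Step 2: p0:(1,3)->(0,3)->EXIT | p1:(0,5)->(0,4) | p2:escaped | p3:(1,5)->(0,5) | p4:(1,4)->(0,4)
Step 3: p0:escaped | p1:(0,4)->(0,3)->EXIT | p2:escaped | p3:(0,5)->(0,4) | p4:(0,4)->(0,3)->EXIT
Step 4: p0:escaped | p1:escaped | p2:escaped | p3:(0,4)->(0,3)->EXIT | p4:escaped

ESCAPED ESCAPED ESCAPED ESCAPED ESCAPED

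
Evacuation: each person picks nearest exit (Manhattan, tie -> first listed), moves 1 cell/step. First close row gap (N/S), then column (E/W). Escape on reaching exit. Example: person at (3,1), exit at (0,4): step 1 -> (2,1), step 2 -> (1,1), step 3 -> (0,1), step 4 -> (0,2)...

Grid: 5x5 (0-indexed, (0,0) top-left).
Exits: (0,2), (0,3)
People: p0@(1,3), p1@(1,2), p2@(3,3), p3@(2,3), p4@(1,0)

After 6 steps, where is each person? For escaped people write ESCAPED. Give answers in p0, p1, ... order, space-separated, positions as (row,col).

Step 1: p0:(1,3)->(0,3)->EXIT | p1:(1,2)->(0,2)->EXIT | p2:(3,3)->(2,3) | p3:(2,3)->(1,3) | p4:(1,0)->(0,0)
Step 2: p0:escaped | p1:escaped | p2:(2,3)->(1,3) | p3:(1,3)->(0,3)->EXIT | p4:(0,0)->(0,1)
Step 3: p0:escaped | p1:escaped | p2:(1,3)->(0,3)->EXIT | p3:escaped | p4:(0,1)->(0,2)->EXIT

ESCAPED ESCAPED ESCAPED ESCAPED ESCAPED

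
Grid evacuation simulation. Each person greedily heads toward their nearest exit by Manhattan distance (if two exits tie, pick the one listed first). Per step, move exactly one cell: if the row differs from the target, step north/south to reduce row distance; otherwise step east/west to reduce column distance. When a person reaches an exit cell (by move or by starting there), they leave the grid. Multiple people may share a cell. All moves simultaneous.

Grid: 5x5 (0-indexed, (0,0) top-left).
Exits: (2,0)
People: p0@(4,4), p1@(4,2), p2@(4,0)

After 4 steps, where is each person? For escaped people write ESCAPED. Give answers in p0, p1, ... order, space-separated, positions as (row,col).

Step 1: p0:(4,4)->(3,4) | p1:(4,2)->(3,2) | p2:(4,0)->(3,0)
Step 2: p0:(3,4)->(2,4) | p1:(3,2)->(2,2) | p2:(3,0)->(2,0)->EXIT
Step 3: p0:(2,4)->(2,3) | p1:(2,2)->(2,1) | p2:escaped
Step 4: p0:(2,3)->(2,2) | p1:(2,1)->(2,0)->EXIT | p2:escaped

(2,2) ESCAPED ESCAPED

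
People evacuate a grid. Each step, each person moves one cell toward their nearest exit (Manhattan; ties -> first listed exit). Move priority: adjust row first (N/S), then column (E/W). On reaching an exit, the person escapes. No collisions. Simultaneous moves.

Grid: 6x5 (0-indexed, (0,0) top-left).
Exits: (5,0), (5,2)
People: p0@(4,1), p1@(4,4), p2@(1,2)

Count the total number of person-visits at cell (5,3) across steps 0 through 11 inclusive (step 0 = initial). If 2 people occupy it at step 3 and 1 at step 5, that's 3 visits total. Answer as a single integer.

Answer: 1

Derivation:
Step 0: p0@(4,1) p1@(4,4) p2@(1,2) -> at (5,3): 0 [-], cum=0
Step 1: p0@(5,1) p1@(5,4) p2@(2,2) -> at (5,3): 0 [-], cum=0
Step 2: p0@ESC p1@(5,3) p2@(3,2) -> at (5,3): 1 [p1], cum=1
Step 3: p0@ESC p1@ESC p2@(4,2) -> at (5,3): 0 [-], cum=1
Step 4: p0@ESC p1@ESC p2@ESC -> at (5,3): 0 [-], cum=1
Total visits = 1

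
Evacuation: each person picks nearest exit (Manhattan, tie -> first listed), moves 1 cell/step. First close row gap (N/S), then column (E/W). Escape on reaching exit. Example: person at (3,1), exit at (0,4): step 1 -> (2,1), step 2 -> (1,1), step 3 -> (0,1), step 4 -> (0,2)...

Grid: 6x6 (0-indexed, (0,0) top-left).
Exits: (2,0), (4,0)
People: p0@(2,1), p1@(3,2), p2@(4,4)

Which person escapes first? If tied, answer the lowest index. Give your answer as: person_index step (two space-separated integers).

Answer: 0 1

Derivation:
Step 1: p0:(2,1)->(2,0)->EXIT | p1:(3,2)->(2,2) | p2:(4,4)->(4,3)
Step 2: p0:escaped | p1:(2,2)->(2,1) | p2:(4,3)->(4,2)
Step 3: p0:escaped | p1:(2,1)->(2,0)->EXIT | p2:(4,2)->(4,1)
Step 4: p0:escaped | p1:escaped | p2:(4,1)->(4,0)->EXIT
Exit steps: [1, 3, 4]
First to escape: p0 at step 1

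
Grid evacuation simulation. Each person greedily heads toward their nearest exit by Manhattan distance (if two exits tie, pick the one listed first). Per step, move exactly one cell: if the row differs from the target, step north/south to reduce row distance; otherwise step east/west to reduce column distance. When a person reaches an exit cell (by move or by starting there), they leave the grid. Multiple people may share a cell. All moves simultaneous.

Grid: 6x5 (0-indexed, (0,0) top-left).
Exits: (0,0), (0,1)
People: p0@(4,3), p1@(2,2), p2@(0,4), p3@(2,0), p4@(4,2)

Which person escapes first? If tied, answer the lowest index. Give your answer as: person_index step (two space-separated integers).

Step 1: p0:(4,3)->(3,3) | p1:(2,2)->(1,2) | p2:(0,4)->(0,3) | p3:(2,0)->(1,0) | p4:(4,2)->(3,2)
Step 2: p0:(3,3)->(2,3) | p1:(1,2)->(0,2) | p2:(0,3)->(0,2) | p3:(1,0)->(0,0)->EXIT | p4:(3,2)->(2,2)
Step 3: p0:(2,3)->(1,3) | p1:(0,2)->(0,1)->EXIT | p2:(0,2)->(0,1)->EXIT | p3:escaped | p4:(2,2)->(1,2)
Step 4: p0:(1,3)->(0,3) | p1:escaped | p2:escaped | p3:escaped | p4:(1,2)->(0,2)
Step 5: p0:(0,3)->(0,2) | p1:escaped | p2:escaped | p3:escaped | p4:(0,2)->(0,1)->EXIT
Step 6: p0:(0,2)->(0,1)->EXIT | p1:escaped | p2:escaped | p3:escaped | p4:escaped
Exit steps: [6, 3, 3, 2, 5]
First to escape: p3 at step 2

Answer: 3 2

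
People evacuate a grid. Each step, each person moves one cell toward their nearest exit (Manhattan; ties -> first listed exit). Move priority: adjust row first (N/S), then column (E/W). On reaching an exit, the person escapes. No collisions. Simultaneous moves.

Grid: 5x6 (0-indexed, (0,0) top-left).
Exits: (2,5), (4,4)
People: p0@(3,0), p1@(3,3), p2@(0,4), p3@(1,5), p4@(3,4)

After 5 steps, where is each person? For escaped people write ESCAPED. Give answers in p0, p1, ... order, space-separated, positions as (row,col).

Step 1: p0:(3,0)->(4,0) | p1:(3,3)->(4,3) | p2:(0,4)->(1,4) | p3:(1,5)->(2,5)->EXIT | p4:(3,4)->(4,4)->EXIT
Step 2: p0:(4,0)->(4,1) | p1:(4,3)->(4,4)->EXIT | p2:(1,4)->(2,4) | p3:escaped | p4:escaped
Step 3: p0:(4,1)->(4,2) | p1:escaped | p2:(2,4)->(2,5)->EXIT | p3:escaped | p4:escaped
Step 4: p0:(4,2)->(4,3) | p1:escaped | p2:escaped | p3:escaped | p4:escaped
Step 5: p0:(4,3)->(4,4)->EXIT | p1:escaped | p2:escaped | p3:escaped | p4:escaped

ESCAPED ESCAPED ESCAPED ESCAPED ESCAPED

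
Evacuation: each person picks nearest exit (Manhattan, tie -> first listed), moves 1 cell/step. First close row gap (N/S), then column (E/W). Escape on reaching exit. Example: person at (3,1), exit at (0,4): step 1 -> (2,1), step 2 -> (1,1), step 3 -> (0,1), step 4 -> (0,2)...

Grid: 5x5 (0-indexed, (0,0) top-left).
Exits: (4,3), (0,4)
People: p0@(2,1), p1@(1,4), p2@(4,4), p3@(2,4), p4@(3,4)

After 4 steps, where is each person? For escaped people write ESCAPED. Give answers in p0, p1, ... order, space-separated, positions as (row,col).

Step 1: p0:(2,1)->(3,1) | p1:(1,4)->(0,4)->EXIT | p2:(4,4)->(4,3)->EXIT | p3:(2,4)->(1,4) | p4:(3,4)->(4,4)
Step 2: p0:(3,1)->(4,1) | p1:escaped | p2:escaped | p3:(1,4)->(0,4)->EXIT | p4:(4,4)->(4,3)->EXIT
Step 3: p0:(4,1)->(4,2) | p1:escaped | p2:escaped | p3:escaped | p4:escaped
Step 4: p0:(4,2)->(4,3)->EXIT | p1:escaped | p2:escaped | p3:escaped | p4:escaped

ESCAPED ESCAPED ESCAPED ESCAPED ESCAPED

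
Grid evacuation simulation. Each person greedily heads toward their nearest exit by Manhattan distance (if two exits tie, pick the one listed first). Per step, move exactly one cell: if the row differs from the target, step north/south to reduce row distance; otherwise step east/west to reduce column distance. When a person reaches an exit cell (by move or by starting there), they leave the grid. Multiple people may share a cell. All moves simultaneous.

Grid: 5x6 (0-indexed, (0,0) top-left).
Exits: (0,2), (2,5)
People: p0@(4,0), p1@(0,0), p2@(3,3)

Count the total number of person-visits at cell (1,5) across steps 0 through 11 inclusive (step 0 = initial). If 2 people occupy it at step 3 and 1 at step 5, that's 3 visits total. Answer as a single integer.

Answer: 0

Derivation:
Step 0: p0@(4,0) p1@(0,0) p2@(3,3) -> at (1,5): 0 [-], cum=0
Step 1: p0@(3,0) p1@(0,1) p2@(2,3) -> at (1,5): 0 [-], cum=0
Step 2: p0@(2,0) p1@ESC p2@(2,4) -> at (1,5): 0 [-], cum=0
Step 3: p0@(1,0) p1@ESC p2@ESC -> at (1,5): 0 [-], cum=0
Step 4: p0@(0,0) p1@ESC p2@ESC -> at (1,5): 0 [-], cum=0
Step 5: p0@(0,1) p1@ESC p2@ESC -> at (1,5): 0 [-], cum=0
Step 6: p0@ESC p1@ESC p2@ESC -> at (1,5): 0 [-], cum=0
Total visits = 0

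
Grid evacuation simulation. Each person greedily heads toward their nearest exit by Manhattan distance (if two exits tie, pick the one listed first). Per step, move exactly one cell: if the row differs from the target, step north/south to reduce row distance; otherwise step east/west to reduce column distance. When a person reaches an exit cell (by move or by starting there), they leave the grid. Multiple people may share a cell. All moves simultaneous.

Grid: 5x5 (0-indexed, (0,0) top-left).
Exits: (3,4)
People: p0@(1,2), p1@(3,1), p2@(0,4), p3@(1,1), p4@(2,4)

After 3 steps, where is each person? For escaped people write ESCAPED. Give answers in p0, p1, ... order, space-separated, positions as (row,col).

Step 1: p0:(1,2)->(2,2) | p1:(3,1)->(3,2) | p2:(0,4)->(1,4) | p3:(1,1)->(2,1) | p4:(2,4)->(3,4)->EXIT
Step 2: p0:(2,2)->(3,2) | p1:(3,2)->(3,3) | p2:(1,4)->(2,4) | p3:(2,1)->(3,1) | p4:escaped
Step 3: p0:(3,2)->(3,3) | p1:(3,3)->(3,4)->EXIT | p2:(2,4)->(3,4)->EXIT | p3:(3,1)->(3,2) | p4:escaped

(3,3) ESCAPED ESCAPED (3,2) ESCAPED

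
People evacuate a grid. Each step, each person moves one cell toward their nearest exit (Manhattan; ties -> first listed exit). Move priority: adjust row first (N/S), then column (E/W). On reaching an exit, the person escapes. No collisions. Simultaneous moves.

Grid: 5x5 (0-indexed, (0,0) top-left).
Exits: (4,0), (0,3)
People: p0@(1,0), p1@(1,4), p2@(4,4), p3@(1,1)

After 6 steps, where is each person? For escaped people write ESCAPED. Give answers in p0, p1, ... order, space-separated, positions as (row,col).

Step 1: p0:(1,0)->(2,0) | p1:(1,4)->(0,4) | p2:(4,4)->(4,3) | p3:(1,1)->(0,1)
Step 2: p0:(2,0)->(3,0) | p1:(0,4)->(0,3)->EXIT | p2:(4,3)->(4,2) | p3:(0,1)->(0,2)
Step 3: p0:(3,0)->(4,0)->EXIT | p1:escaped | p2:(4,2)->(4,1) | p3:(0,2)->(0,3)->EXIT
Step 4: p0:escaped | p1:escaped | p2:(4,1)->(4,0)->EXIT | p3:escaped

ESCAPED ESCAPED ESCAPED ESCAPED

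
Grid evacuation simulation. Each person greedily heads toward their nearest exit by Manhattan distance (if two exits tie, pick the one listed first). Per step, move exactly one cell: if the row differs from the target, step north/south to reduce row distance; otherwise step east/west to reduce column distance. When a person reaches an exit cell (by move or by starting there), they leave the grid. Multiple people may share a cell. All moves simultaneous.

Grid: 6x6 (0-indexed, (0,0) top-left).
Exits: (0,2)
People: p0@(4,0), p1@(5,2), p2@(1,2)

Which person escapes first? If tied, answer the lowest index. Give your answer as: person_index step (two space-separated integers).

Answer: 2 1

Derivation:
Step 1: p0:(4,0)->(3,0) | p1:(5,2)->(4,2) | p2:(1,2)->(0,2)->EXIT
Step 2: p0:(3,0)->(2,0) | p1:(4,2)->(3,2) | p2:escaped
Step 3: p0:(2,0)->(1,0) | p1:(3,2)->(2,2) | p2:escaped
Step 4: p0:(1,0)->(0,0) | p1:(2,2)->(1,2) | p2:escaped
Step 5: p0:(0,0)->(0,1) | p1:(1,2)->(0,2)->EXIT | p2:escaped
Step 6: p0:(0,1)->(0,2)->EXIT | p1:escaped | p2:escaped
Exit steps: [6, 5, 1]
First to escape: p2 at step 1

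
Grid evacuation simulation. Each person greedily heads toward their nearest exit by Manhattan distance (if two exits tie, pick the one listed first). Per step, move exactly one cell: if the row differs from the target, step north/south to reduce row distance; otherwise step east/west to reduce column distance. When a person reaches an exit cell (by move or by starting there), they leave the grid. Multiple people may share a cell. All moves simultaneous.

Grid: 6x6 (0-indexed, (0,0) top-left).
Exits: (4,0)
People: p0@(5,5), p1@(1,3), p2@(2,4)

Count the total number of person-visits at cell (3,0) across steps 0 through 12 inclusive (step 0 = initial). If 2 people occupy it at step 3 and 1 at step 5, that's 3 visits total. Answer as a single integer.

Step 0: p0@(5,5) p1@(1,3) p2@(2,4) -> at (3,0): 0 [-], cum=0
Step 1: p0@(4,5) p1@(2,3) p2@(3,4) -> at (3,0): 0 [-], cum=0
Step 2: p0@(4,4) p1@(3,3) p2@(4,4) -> at (3,0): 0 [-], cum=0
Step 3: p0@(4,3) p1@(4,3) p2@(4,3) -> at (3,0): 0 [-], cum=0
Step 4: p0@(4,2) p1@(4,2) p2@(4,2) -> at (3,0): 0 [-], cum=0
Step 5: p0@(4,1) p1@(4,1) p2@(4,1) -> at (3,0): 0 [-], cum=0
Step 6: p0@ESC p1@ESC p2@ESC -> at (3,0): 0 [-], cum=0
Total visits = 0

Answer: 0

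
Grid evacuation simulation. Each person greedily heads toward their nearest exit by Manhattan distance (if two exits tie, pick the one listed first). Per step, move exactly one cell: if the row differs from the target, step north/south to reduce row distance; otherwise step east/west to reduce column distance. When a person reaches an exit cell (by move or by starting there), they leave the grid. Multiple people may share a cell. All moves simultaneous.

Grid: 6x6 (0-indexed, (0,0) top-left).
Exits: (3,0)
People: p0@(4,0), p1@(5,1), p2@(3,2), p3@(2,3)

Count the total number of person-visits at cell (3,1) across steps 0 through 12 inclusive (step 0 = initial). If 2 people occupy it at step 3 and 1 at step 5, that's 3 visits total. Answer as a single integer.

Step 0: p0@(4,0) p1@(5,1) p2@(3,2) p3@(2,3) -> at (3,1): 0 [-], cum=0
Step 1: p0@ESC p1@(4,1) p2@(3,1) p3@(3,3) -> at (3,1): 1 [p2], cum=1
Step 2: p0@ESC p1@(3,1) p2@ESC p3@(3,2) -> at (3,1): 1 [p1], cum=2
Step 3: p0@ESC p1@ESC p2@ESC p3@(3,1) -> at (3,1): 1 [p3], cum=3
Step 4: p0@ESC p1@ESC p2@ESC p3@ESC -> at (3,1): 0 [-], cum=3
Total visits = 3

Answer: 3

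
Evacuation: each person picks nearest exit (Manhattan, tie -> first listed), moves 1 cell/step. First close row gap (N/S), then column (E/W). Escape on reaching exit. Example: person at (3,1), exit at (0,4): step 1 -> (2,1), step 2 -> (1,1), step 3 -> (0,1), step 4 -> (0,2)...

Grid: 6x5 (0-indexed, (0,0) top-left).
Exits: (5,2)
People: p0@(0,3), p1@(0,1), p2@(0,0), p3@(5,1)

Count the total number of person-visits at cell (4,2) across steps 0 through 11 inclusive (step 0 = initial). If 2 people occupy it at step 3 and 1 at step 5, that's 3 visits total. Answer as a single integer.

Answer: 0

Derivation:
Step 0: p0@(0,3) p1@(0,1) p2@(0,0) p3@(5,1) -> at (4,2): 0 [-], cum=0
Step 1: p0@(1,3) p1@(1,1) p2@(1,0) p3@ESC -> at (4,2): 0 [-], cum=0
Step 2: p0@(2,3) p1@(2,1) p2@(2,0) p3@ESC -> at (4,2): 0 [-], cum=0
Step 3: p0@(3,3) p1@(3,1) p2@(3,0) p3@ESC -> at (4,2): 0 [-], cum=0
Step 4: p0@(4,3) p1@(4,1) p2@(4,0) p3@ESC -> at (4,2): 0 [-], cum=0
Step 5: p0@(5,3) p1@(5,1) p2@(5,0) p3@ESC -> at (4,2): 0 [-], cum=0
Step 6: p0@ESC p1@ESC p2@(5,1) p3@ESC -> at (4,2): 0 [-], cum=0
Step 7: p0@ESC p1@ESC p2@ESC p3@ESC -> at (4,2): 0 [-], cum=0
Total visits = 0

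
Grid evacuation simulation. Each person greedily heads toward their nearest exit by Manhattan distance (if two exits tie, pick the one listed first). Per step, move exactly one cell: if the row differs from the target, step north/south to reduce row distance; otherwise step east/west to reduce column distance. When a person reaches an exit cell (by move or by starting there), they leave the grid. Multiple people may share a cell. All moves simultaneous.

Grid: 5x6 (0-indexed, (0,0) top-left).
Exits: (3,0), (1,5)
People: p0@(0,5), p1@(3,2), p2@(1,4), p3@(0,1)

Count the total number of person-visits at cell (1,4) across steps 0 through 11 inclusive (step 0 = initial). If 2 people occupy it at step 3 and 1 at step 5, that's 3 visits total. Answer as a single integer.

Answer: 1

Derivation:
Step 0: p0@(0,5) p1@(3,2) p2@(1,4) p3@(0,1) -> at (1,4): 1 [p2], cum=1
Step 1: p0@ESC p1@(3,1) p2@ESC p3@(1,1) -> at (1,4): 0 [-], cum=1
Step 2: p0@ESC p1@ESC p2@ESC p3@(2,1) -> at (1,4): 0 [-], cum=1
Step 3: p0@ESC p1@ESC p2@ESC p3@(3,1) -> at (1,4): 0 [-], cum=1
Step 4: p0@ESC p1@ESC p2@ESC p3@ESC -> at (1,4): 0 [-], cum=1
Total visits = 1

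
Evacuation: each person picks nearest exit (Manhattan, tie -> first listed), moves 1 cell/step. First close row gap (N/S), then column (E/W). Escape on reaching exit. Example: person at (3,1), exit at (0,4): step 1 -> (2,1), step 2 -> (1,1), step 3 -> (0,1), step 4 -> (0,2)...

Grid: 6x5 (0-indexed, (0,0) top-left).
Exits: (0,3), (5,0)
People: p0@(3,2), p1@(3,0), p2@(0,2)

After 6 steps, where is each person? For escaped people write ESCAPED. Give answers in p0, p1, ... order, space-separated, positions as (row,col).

Step 1: p0:(3,2)->(2,2) | p1:(3,0)->(4,0) | p2:(0,2)->(0,3)->EXIT
Step 2: p0:(2,2)->(1,2) | p1:(4,0)->(5,0)->EXIT | p2:escaped
Step 3: p0:(1,2)->(0,2) | p1:escaped | p2:escaped
Step 4: p0:(0,2)->(0,3)->EXIT | p1:escaped | p2:escaped

ESCAPED ESCAPED ESCAPED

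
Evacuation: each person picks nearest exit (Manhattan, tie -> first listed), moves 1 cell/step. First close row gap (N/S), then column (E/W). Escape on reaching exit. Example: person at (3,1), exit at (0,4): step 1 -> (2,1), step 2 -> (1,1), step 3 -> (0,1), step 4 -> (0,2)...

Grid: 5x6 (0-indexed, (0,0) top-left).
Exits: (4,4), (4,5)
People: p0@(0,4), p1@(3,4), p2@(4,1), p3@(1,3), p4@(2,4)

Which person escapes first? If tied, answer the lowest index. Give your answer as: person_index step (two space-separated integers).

Step 1: p0:(0,4)->(1,4) | p1:(3,4)->(4,4)->EXIT | p2:(4,1)->(4,2) | p3:(1,3)->(2,3) | p4:(2,4)->(3,4)
Step 2: p0:(1,4)->(2,4) | p1:escaped | p2:(4,2)->(4,3) | p3:(2,3)->(3,3) | p4:(3,4)->(4,4)->EXIT
Step 3: p0:(2,4)->(3,4) | p1:escaped | p2:(4,3)->(4,4)->EXIT | p3:(3,3)->(4,3) | p4:escaped
Step 4: p0:(3,4)->(4,4)->EXIT | p1:escaped | p2:escaped | p3:(4,3)->(4,4)->EXIT | p4:escaped
Exit steps: [4, 1, 3, 4, 2]
First to escape: p1 at step 1

Answer: 1 1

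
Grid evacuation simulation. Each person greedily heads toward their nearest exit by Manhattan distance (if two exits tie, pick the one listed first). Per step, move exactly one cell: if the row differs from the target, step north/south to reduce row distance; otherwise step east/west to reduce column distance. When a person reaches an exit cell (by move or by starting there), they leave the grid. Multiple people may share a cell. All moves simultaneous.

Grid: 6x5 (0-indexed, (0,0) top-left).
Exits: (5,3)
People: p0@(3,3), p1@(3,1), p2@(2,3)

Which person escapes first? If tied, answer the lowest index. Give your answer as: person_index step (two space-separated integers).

Step 1: p0:(3,3)->(4,3) | p1:(3,1)->(4,1) | p2:(2,3)->(3,3)
Step 2: p0:(4,3)->(5,3)->EXIT | p1:(4,1)->(5,1) | p2:(3,3)->(4,3)
Step 3: p0:escaped | p1:(5,1)->(5,2) | p2:(4,3)->(5,3)->EXIT
Step 4: p0:escaped | p1:(5,2)->(5,3)->EXIT | p2:escaped
Exit steps: [2, 4, 3]
First to escape: p0 at step 2

Answer: 0 2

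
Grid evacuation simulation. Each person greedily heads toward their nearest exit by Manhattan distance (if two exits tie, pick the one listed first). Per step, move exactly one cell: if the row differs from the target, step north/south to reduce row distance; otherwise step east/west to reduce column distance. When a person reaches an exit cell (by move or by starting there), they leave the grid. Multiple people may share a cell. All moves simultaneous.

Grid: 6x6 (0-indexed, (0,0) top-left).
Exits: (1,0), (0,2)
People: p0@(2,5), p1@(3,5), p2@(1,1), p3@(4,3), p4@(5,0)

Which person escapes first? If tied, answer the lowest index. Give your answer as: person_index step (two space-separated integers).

Step 1: p0:(2,5)->(1,5) | p1:(3,5)->(2,5) | p2:(1,1)->(1,0)->EXIT | p3:(4,3)->(3,3) | p4:(5,0)->(4,0)
Step 2: p0:(1,5)->(0,5) | p1:(2,5)->(1,5) | p2:escaped | p3:(3,3)->(2,3) | p4:(4,0)->(3,0)
Step 3: p0:(0,5)->(0,4) | p1:(1,5)->(0,5) | p2:escaped | p3:(2,3)->(1,3) | p4:(3,0)->(2,0)
Step 4: p0:(0,4)->(0,3) | p1:(0,5)->(0,4) | p2:escaped | p3:(1,3)->(0,3) | p4:(2,0)->(1,0)->EXIT
Step 5: p0:(0,3)->(0,2)->EXIT | p1:(0,4)->(0,3) | p2:escaped | p3:(0,3)->(0,2)->EXIT | p4:escaped
Step 6: p0:escaped | p1:(0,3)->(0,2)->EXIT | p2:escaped | p3:escaped | p4:escaped
Exit steps: [5, 6, 1, 5, 4]
First to escape: p2 at step 1

Answer: 2 1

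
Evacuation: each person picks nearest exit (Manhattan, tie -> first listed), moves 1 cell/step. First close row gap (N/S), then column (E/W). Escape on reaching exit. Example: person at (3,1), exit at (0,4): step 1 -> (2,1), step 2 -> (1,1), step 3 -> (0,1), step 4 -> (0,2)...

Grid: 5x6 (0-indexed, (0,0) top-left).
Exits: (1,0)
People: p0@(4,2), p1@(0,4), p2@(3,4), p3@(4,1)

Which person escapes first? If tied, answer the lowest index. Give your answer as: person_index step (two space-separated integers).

Step 1: p0:(4,2)->(3,2) | p1:(0,4)->(1,4) | p2:(3,4)->(2,4) | p3:(4,1)->(3,1)
Step 2: p0:(3,2)->(2,2) | p1:(1,4)->(1,3) | p2:(2,4)->(1,4) | p3:(3,1)->(2,1)
Step 3: p0:(2,2)->(1,2) | p1:(1,3)->(1,2) | p2:(1,4)->(1,3) | p3:(2,1)->(1,1)
Step 4: p0:(1,2)->(1,1) | p1:(1,2)->(1,1) | p2:(1,3)->(1,2) | p3:(1,1)->(1,0)->EXIT
Step 5: p0:(1,1)->(1,0)->EXIT | p1:(1,1)->(1,0)->EXIT | p2:(1,2)->(1,1) | p3:escaped
Step 6: p0:escaped | p1:escaped | p2:(1,1)->(1,0)->EXIT | p3:escaped
Exit steps: [5, 5, 6, 4]
First to escape: p3 at step 4

Answer: 3 4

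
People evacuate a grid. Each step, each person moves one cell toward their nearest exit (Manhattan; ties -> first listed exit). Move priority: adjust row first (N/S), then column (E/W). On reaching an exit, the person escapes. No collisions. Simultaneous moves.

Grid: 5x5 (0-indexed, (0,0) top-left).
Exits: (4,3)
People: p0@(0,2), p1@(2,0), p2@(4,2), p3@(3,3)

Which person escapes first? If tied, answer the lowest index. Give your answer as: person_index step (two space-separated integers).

Step 1: p0:(0,2)->(1,2) | p1:(2,0)->(3,0) | p2:(4,2)->(4,3)->EXIT | p3:(3,3)->(4,3)->EXIT
Step 2: p0:(1,2)->(2,2) | p1:(3,0)->(4,0) | p2:escaped | p3:escaped
Step 3: p0:(2,2)->(3,2) | p1:(4,0)->(4,1) | p2:escaped | p3:escaped
Step 4: p0:(3,2)->(4,2) | p1:(4,1)->(4,2) | p2:escaped | p3:escaped
Step 5: p0:(4,2)->(4,3)->EXIT | p1:(4,2)->(4,3)->EXIT | p2:escaped | p3:escaped
Exit steps: [5, 5, 1, 1]
First to escape: p2 at step 1

Answer: 2 1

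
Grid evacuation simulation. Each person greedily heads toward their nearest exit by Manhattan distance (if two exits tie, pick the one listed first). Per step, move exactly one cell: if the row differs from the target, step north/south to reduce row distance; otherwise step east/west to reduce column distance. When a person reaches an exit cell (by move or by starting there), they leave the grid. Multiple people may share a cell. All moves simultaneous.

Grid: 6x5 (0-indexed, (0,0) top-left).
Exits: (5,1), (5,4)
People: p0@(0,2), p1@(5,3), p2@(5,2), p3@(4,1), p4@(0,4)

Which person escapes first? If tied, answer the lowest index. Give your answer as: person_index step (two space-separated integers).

Answer: 1 1

Derivation:
Step 1: p0:(0,2)->(1,2) | p1:(5,3)->(5,4)->EXIT | p2:(5,2)->(5,1)->EXIT | p3:(4,1)->(5,1)->EXIT | p4:(0,4)->(1,4)
Step 2: p0:(1,2)->(2,2) | p1:escaped | p2:escaped | p3:escaped | p4:(1,4)->(2,4)
Step 3: p0:(2,2)->(3,2) | p1:escaped | p2:escaped | p3:escaped | p4:(2,4)->(3,4)
Step 4: p0:(3,2)->(4,2) | p1:escaped | p2:escaped | p3:escaped | p4:(3,4)->(4,4)
Step 5: p0:(4,2)->(5,2) | p1:escaped | p2:escaped | p3:escaped | p4:(4,4)->(5,4)->EXIT
Step 6: p0:(5,2)->(5,1)->EXIT | p1:escaped | p2:escaped | p3:escaped | p4:escaped
Exit steps: [6, 1, 1, 1, 5]
First to escape: p1 at step 1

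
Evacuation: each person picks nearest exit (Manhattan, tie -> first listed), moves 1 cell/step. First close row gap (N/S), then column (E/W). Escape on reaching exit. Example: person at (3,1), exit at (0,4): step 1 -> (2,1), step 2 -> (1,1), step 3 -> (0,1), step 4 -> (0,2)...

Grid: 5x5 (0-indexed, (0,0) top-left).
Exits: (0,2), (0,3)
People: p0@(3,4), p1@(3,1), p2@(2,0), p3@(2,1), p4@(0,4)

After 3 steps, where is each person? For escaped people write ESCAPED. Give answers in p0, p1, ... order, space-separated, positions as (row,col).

Step 1: p0:(3,4)->(2,4) | p1:(3,1)->(2,1) | p2:(2,0)->(1,0) | p3:(2,1)->(1,1) | p4:(0,4)->(0,3)->EXIT
Step 2: p0:(2,4)->(1,4) | p1:(2,1)->(1,1) | p2:(1,0)->(0,0) | p3:(1,1)->(0,1) | p4:escaped
Step 3: p0:(1,4)->(0,4) | p1:(1,1)->(0,1) | p2:(0,0)->(0,1) | p3:(0,1)->(0,2)->EXIT | p4:escaped

(0,4) (0,1) (0,1) ESCAPED ESCAPED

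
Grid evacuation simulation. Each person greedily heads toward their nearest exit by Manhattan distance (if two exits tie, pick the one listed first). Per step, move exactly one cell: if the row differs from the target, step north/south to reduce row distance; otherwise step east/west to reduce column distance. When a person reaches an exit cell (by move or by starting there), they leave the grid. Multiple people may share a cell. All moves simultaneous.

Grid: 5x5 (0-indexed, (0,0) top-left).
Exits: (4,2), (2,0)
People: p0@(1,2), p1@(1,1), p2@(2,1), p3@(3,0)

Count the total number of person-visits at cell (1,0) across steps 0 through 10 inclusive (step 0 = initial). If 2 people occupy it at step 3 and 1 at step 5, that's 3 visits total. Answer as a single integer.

Answer: 0

Derivation:
Step 0: p0@(1,2) p1@(1,1) p2@(2,1) p3@(3,0) -> at (1,0): 0 [-], cum=0
Step 1: p0@(2,2) p1@(2,1) p2@ESC p3@ESC -> at (1,0): 0 [-], cum=0
Step 2: p0@(3,2) p1@ESC p2@ESC p3@ESC -> at (1,0): 0 [-], cum=0
Step 3: p0@ESC p1@ESC p2@ESC p3@ESC -> at (1,0): 0 [-], cum=0
Total visits = 0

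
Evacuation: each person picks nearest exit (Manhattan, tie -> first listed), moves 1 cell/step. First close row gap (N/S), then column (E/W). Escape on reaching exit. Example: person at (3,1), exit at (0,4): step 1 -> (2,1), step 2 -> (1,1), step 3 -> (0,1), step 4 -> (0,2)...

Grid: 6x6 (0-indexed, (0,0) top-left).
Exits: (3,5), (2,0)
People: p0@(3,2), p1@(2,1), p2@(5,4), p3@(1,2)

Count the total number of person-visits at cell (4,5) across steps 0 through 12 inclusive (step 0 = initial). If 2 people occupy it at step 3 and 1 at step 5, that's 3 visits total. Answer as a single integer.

Answer: 0

Derivation:
Step 0: p0@(3,2) p1@(2,1) p2@(5,4) p3@(1,2) -> at (4,5): 0 [-], cum=0
Step 1: p0@(3,3) p1@ESC p2@(4,4) p3@(2,2) -> at (4,5): 0 [-], cum=0
Step 2: p0@(3,4) p1@ESC p2@(3,4) p3@(2,1) -> at (4,5): 0 [-], cum=0
Step 3: p0@ESC p1@ESC p2@ESC p3@ESC -> at (4,5): 0 [-], cum=0
Total visits = 0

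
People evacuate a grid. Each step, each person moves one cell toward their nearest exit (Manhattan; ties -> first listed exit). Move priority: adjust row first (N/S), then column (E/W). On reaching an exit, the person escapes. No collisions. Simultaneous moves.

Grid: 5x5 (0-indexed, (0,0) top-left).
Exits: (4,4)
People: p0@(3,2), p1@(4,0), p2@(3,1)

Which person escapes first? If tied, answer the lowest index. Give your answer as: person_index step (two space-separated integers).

Answer: 0 3

Derivation:
Step 1: p0:(3,2)->(4,2) | p1:(4,0)->(4,1) | p2:(3,1)->(4,1)
Step 2: p0:(4,2)->(4,3) | p1:(4,1)->(4,2) | p2:(4,1)->(4,2)
Step 3: p0:(4,3)->(4,4)->EXIT | p1:(4,2)->(4,3) | p2:(4,2)->(4,3)
Step 4: p0:escaped | p1:(4,3)->(4,4)->EXIT | p2:(4,3)->(4,4)->EXIT
Exit steps: [3, 4, 4]
First to escape: p0 at step 3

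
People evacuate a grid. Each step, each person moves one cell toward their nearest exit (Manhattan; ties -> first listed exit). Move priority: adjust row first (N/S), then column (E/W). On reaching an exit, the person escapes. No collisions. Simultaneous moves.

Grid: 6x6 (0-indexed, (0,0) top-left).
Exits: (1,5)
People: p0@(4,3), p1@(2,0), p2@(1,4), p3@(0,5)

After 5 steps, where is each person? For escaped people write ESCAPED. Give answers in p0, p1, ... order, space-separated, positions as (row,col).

Step 1: p0:(4,3)->(3,3) | p1:(2,0)->(1,0) | p2:(1,4)->(1,5)->EXIT | p3:(0,5)->(1,5)->EXIT
Step 2: p0:(3,3)->(2,3) | p1:(1,0)->(1,1) | p2:escaped | p3:escaped
Step 3: p0:(2,3)->(1,3) | p1:(1,1)->(1,2) | p2:escaped | p3:escaped
Step 4: p0:(1,3)->(1,4) | p1:(1,2)->(1,3) | p2:escaped | p3:escaped
Step 5: p0:(1,4)->(1,5)->EXIT | p1:(1,3)->(1,4) | p2:escaped | p3:escaped

ESCAPED (1,4) ESCAPED ESCAPED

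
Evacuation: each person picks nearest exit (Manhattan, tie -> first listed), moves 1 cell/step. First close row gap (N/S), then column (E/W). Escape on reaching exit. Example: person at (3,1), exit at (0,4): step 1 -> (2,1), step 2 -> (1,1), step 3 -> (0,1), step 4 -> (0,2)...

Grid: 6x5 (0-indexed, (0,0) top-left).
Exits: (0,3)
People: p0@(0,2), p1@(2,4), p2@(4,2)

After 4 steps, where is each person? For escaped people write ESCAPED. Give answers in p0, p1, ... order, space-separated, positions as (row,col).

Step 1: p0:(0,2)->(0,3)->EXIT | p1:(2,4)->(1,4) | p2:(4,2)->(3,2)
Step 2: p0:escaped | p1:(1,4)->(0,4) | p2:(3,2)->(2,2)
Step 3: p0:escaped | p1:(0,4)->(0,3)->EXIT | p2:(2,2)->(1,2)
Step 4: p0:escaped | p1:escaped | p2:(1,2)->(0,2)

ESCAPED ESCAPED (0,2)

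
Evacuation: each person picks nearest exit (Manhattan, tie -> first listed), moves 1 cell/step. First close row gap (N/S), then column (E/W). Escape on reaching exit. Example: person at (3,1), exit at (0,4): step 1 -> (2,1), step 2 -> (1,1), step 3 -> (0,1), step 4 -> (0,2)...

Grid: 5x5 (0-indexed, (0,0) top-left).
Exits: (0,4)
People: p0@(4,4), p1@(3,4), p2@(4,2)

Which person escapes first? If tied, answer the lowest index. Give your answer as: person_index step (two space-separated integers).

Step 1: p0:(4,4)->(3,4) | p1:(3,4)->(2,4) | p2:(4,2)->(3,2)
Step 2: p0:(3,4)->(2,4) | p1:(2,4)->(1,4) | p2:(3,2)->(2,2)
Step 3: p0:(2,4)->(1,4) | p1:(1,4)->(0,4)->EXIT | p2:(2,2)->(1,2)
Step 4: p0:(1,4)->(0,4)->EXIT | p1:escaped | p2:(1,2)->(0,2)
Step 5: p0:escaped | p1:escaped | p2:(0,2)->(0,3)
Step 6: p0:escaped | p1:escaped | p2:(0,3)->(0,4)->EXIT
Exit steps: [4, 3, 6]
First to escape: p1 at step 3

Answer: 1 3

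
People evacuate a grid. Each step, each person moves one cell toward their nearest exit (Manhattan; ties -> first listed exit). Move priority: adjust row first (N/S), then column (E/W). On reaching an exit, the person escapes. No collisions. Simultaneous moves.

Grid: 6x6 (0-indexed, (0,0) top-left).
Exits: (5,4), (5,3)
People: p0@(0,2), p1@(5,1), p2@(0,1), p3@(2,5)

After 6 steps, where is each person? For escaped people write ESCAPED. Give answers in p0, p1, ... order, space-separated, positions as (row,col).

Step 1: p0:(0,2)->(1,2) | p1:(5,1)->(5,2) | p2:(0,1)->(1,1) | p3:(2,5)->(3,5)
Step 2: p0:(1,2)->(2,2) | p1:(5,2)->(5,3)->EXIT | p2:(1,1)->(2,1) | p3:(3,5)->(4,5)
Step 3: p0:(2,2)->(3,2) | p1:escaped | p2:(2,1)->(3,1) | p3:(4,5)->(5,5)
Step 4: p0:(3,2)->(4,2) | p1:escaped | p2:(3,1)->(4,1) | p3:(5,5)->(5,4)->EXIT
Step 5: p0:(4,2)->(5,2) | p1:escaped | p2:(4,1)->(5,1) | p3:escaped
Step 6: p0:(5,2)->(5,3)->EXIT | p1:escaped | p2:(5,1)->(5,2) | p3:escaped

ESCAPED ESCAPED (5,2) ESCAPED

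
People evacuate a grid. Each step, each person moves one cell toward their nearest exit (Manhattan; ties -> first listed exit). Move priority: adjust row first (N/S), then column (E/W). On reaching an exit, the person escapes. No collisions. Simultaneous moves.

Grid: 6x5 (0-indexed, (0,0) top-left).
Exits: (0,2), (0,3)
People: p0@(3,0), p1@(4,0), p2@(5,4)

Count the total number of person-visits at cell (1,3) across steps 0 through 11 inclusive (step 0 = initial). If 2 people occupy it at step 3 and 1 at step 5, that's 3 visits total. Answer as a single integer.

Answer: 0

Derivation:
Step 0: p0@(3,0) p1@(4,0) p2@(5,4) -> at (1,3): 0 [-], cum=0
Step 1: p0@(2,0) p1@(3,0) p2@(4,4) -> at (1,3): 0 [-], cum=0
Step 2: p0@(1,0) p1@(2,0) p2@(3,4) -> at (1,3): 0 [-], cum=0
Step 3: p0@(0,0) p1@(1,0) p2@(2,4) -> at (1,3): 0 [-], cum=0
Step 4: p0@(0,1) p1@(0,0) p2@(1,4) -> at (1,3): 0 [-], cum=0
Step 5: p0@ESC p1@(0,1) p2@(0,4) -> at (1,3): 0 [-], cum=0
Step 6: p0@ESC p1@ESC p2@ESC -> at (1,3): 0 [-], cum=0
Total visits = 0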